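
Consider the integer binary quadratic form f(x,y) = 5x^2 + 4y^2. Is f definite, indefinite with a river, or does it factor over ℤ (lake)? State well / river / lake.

D = b²−4ac = 0² − 4·5·4 = -80
D < 0 ⇒ definite ⇒ every region one sign ⇒ single well

well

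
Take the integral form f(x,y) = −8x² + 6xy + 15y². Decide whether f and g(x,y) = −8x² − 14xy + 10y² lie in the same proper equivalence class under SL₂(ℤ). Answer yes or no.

D₁ = 516, D₂ = 516
river cycle of f (length 10): (-8, 22, 1), (1, 22, -8), (-8, 10, 13), (13, 16, -5), (-5, 14, 16), (16, 18, -3), (-3, 18, 16), (16, 14, -5), (-5, 16, 13), (13, 10, -8)
river cycle of g (length 10): (10, 14, -8), (-8, 18, 6), (6, 18, -8), (-8, 14, 10), (10, 6, -12), (-12, 18, 4), (4, 22, -2), (-2, 22, 4), (4, 18, -12), (-12, 6, 10)
cycles differ ⇒ inequivalent

no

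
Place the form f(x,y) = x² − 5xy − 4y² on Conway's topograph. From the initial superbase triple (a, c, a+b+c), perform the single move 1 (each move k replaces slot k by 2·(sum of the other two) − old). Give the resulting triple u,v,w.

start (1,-4,-8) = (f(1,0),f(0,1),f(1,1))
replace slot 1: 2·((-4)+(-8)) − 1 = -25 → (-25,-4,-8)

-25,-4,-8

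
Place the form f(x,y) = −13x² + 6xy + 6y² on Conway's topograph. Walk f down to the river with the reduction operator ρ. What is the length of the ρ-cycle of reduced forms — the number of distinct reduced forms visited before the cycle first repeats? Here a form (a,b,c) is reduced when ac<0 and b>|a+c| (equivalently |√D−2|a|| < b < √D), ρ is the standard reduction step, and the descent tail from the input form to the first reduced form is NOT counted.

D = 348, ⌊√D⌋ = 18
descent: ρ → (6,18,-1)  [lands on river]
river: ρ → (-1,18,6)
ρ-cycle length = 2 (tail of 1 descent step not counted)

2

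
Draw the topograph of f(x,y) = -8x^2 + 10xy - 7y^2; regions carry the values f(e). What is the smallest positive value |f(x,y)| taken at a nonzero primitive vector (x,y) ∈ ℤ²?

translate: b→6 (≡-10 mod 16), so (8,-10,7)→(8,6,5)
flip: (8,6,5)→(5,-6,8)
translate: b→4 (≡-6 mod 10), so (5,-6,8)→(5,4,7)
reduced (well bottom): (5,4,7) with a≤c, −a<b≤a
well minimum |f| = |-5| = 5 (negative-definite)

5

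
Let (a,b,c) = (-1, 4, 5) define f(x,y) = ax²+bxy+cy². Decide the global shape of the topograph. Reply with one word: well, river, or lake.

D = b²−4ac = 4² − 4·(-1)·5 = 36
D = 6² is a perfect square ⇒ form factors over ℤ ⇒ lakes

lake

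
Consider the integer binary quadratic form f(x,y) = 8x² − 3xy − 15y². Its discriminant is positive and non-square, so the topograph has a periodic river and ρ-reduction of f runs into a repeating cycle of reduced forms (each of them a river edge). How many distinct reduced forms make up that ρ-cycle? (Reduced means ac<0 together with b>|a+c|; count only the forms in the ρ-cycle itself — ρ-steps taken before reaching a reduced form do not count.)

D = 489, ⌊√D⌋ = 22
descent: ρ → (-15,3,8)
descent: ρ → (8,13,-10)  [lands on river]
river: ρ → (-10,7,11)
river: ρ → (11,15,-6)
river: ρ → (-6,21,2)
river: ρ → (2,19,-16)
river: ρ → (-16,13,5)
river: ρ → (5,17,-10)
river: ρ → (-10,3,12)
river: ρ → (12,21,-1)
river: ρ → (-1,21,12)
river: ρ → (12,3,-10)
river: ρ → (-10,17,5)
river: ρ → (5,13,-16)
river: ρ → (-16,19,2)
river: ρ → (2,21,-6)
river: ρ → (-6,15,11)
river: ρ → (11,7,-10)
river: ρ → (-10,13,8)
river: ρ → (8,19,-4)
river: ρ → (-4,21,3)
river: ρ → (3,21,-4)
river: ρ → (-4,19,8)
ρ-cycle length = 22 (tail of 2 descent steps not counted)

22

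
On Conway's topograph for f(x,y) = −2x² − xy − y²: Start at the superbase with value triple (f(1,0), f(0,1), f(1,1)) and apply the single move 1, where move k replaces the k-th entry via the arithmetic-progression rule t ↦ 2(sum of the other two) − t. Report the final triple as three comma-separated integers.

start (-2,-1,-4) = (f(1,0),f(0,1),f(1,1))
replace slot 1: 2·((-1)+(-4)) − (-2) = -8 → (-8,-1,-4)

-8,-1,-4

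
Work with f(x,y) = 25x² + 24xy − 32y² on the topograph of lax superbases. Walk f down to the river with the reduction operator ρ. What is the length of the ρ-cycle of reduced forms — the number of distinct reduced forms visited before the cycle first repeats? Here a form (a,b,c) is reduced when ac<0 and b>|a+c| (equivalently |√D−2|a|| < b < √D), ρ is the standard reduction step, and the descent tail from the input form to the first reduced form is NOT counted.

D = 3776, ⌊√D⌋ = 61
river: ρ → (-32,40,17)
river: ρ → (17,28,-44)
river: ρ → (-44,60,1)
river: ρ → (1,60,-44)
river: ρ → (-44,28,17)
river: ρ → (17,40,-32)
river: ρ → (-32,24,25)
river: ρ → (25,26,-31)
river: ρ → (-31,36,20)
river: ρ → (20,44,-23)
river: ρ → (-23,48,16)
river: ρ → (16,48,-23)
river: ρ → (-23,44,20)
river: ρ → (20,36,-31)
river: ρ → (-31,26,25)
river: ρ → (25,24,-32)
ρ-cycle length = 16 (tail of 0 descent steps not counted)

16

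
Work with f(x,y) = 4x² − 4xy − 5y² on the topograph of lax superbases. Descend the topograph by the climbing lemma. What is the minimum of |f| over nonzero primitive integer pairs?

descent: ρ → (-5,4,4)  [lands on river]
river: ρ → (4,4,-5)
river: ρ → (-5,6,3)
river: ρ → (3,6,-5)
closes: descent 1, river 4
min |a| on river = 3

3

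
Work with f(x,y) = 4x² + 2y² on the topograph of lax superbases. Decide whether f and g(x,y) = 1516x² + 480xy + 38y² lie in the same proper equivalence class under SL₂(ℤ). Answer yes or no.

D₁ = -32, D₂ = -32
f: flip: (4,0,2)→(2,0,4)
f: reduced (well bottom): (2,0,4) with a≤c, −a<b≤a
g: flip: (1516,480,38)→(38,-480,1516)
g: translate: b→-24 (≡-480 mod 76), so (38,-480,1516)→(38,-24,4)
g: flip: (38,-24,4)→(4,24,38)
g: translate: b→0 (≡24 mod 8), so (4,24,38)→(4,0,2)
g: flip: (4,0,2)→(2,0,4)
g: reduced (well bottom): (2,0,4) with a≤c, −a<b≤a
reduced forms (2, 0, 4) vs (2, 0, 4) ⇒ equivalent

yes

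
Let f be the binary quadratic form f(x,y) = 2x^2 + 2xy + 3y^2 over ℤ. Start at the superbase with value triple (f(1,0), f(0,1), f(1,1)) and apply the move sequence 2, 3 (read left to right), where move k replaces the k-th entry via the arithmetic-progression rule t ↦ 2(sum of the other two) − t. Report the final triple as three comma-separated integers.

start (2,3,7) = (f(1,0),f(0,1),f(1,1))
replace slot 2: 2·(2+7) − 3 = 15 → (2,15,7)
replace slot 3: 2·(2+15) − 7 = 27 → (2,15,27)

2,15,27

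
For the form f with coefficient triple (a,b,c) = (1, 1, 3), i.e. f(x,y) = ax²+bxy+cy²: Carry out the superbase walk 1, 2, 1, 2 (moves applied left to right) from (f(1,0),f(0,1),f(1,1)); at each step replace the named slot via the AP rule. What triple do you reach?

start (1,3,5) = (f(1,0),f(0,1),f(1,1))
replace slot 1: 2·(3+5) − 1 = 15 → (15,3,5)
replace slot 2: 2·(15+5) − 3 = 37 → (15,37,5)
replace slot 1: 2·(37+5) − 15 = 69 → (69,37,5)
replace slot 2: 2·(69+5) − 37 = 111 → (69,111,5)

69,111,5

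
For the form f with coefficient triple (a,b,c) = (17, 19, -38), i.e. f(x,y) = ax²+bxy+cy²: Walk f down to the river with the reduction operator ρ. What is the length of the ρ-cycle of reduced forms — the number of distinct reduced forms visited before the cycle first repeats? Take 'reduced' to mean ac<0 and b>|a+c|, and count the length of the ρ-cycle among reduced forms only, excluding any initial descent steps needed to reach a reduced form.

D = 2945, ⌊√D⌋ = 54
descent: ρ → (-38,-19,17)
descent: ρ → (17,53,-2)  [lands on river]
river: ρ → (-2,51,43)
river: ρ → (43,35,-10)
river: ρ → (-10,45,23)
river: ρ → (23,47,-8)
river: ρ → (-8,49,17)
ρ-cycle length = 6 (tail of 2 descent steps not counted)

6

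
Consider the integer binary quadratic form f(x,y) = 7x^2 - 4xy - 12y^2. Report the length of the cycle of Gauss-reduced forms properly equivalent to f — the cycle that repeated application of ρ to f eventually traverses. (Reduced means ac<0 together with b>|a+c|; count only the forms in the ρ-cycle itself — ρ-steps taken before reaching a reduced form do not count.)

D = 352, ⌊√D⌋ = 18
descent: ρ → (-12,4,7)
descent: ρ → (7,10,-9)  [lands on river]
river: ρ → (-9,8,8)
river: ρ → (8,8,-9)
river: ρ → (-9,10,7)
river: ρ → (7,18,-1)
river: ρ → (-1,18,7)
ρ-cycle length = 6 (tail of 2 descent steps not counted)

6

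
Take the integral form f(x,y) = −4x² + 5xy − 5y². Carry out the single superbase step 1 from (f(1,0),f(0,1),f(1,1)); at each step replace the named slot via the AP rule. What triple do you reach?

start (-4,-5,-4) = (f(1,0),f(0,1),f(1,1))
replace slot 1: 2·((-5)+(-4)) − (-4) = -14 → (-14,-5,-4)

-14,-5,-4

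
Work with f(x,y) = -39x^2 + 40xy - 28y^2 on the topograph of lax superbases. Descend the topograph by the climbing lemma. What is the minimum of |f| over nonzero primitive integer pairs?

translate: b→38 (≡-40 mod 78), so (39,-40,28)→(39,38,27)
flip: (39,38,27)→(27,-38,39)
translate: b→16 (≡-38 mod 54), so (27,-38,39)→(27,16,28)
reduced (well bottom): (27,16,28) with a≤c, −a<b≤a
well minimum |f| = |-27| = 27 (negative-definite)

27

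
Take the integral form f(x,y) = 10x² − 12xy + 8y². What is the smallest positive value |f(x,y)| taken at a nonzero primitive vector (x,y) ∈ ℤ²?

translate: b→8 (≡-12 mod 20), so (10,-12,8)→(10,8,6)
flip: (10,8,6)→(6,-8,10)
translate: b→4 (≡-8 mod 12), so (6,-8,10)→(6,4,8)
reduced (well bottom): (6,4,8) with a≤c, −a<b≤a
well minimum = a = 6

6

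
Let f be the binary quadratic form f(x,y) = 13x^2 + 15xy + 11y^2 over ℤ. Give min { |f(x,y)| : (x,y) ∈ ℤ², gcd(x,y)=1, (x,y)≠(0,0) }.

translate: b→-11 (≡15 mod 26), so (13,15,11)→(13,-11,9)
flip: (13,-11,9)→(9,11,13)
translate: b→-7 (≡11 mod 18), so (9,11,13)→(9,-7,11)
reduced (well bottom): (9,-7,11) with a≤c, −a<b≤a
well minimum = a = 9

9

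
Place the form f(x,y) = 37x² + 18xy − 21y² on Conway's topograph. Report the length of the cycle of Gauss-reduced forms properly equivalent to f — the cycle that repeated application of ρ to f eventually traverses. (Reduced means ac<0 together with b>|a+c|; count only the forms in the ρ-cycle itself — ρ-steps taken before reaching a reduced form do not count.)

D = 3432, ⌊√D⌋ = 58
river: ρ → (-21,24,34)
river: ρ → (34,44,-11)
river: ρ → (-11,44,34)
river: ρ → (34,24,-21)
river: ρ → (-21,18,37)
river: ρ → (37,56,-2)
river: ρ → (-2,56,37)
river: ρ → (37,18,-21)
ρ-cycle length = 8 (tail of 0 descent steps not counted)

8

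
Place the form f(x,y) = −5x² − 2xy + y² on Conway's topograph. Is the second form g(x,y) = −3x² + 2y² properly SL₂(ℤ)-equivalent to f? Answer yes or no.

D₁ = 24, D₂ = 24
river cycle of f (length 2): (1, 4, -2), (-2, 4, 1)
river cycle of g (length 2): (2, 4, -1), (-1, 4, 2)
cycles differ ⇒ inequivalent

no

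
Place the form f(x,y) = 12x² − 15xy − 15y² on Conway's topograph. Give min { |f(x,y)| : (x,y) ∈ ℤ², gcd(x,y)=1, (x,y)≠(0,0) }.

descent: ρ → (-15,15,12)  [lands on river]
river: ρ → (12,9,-18)
river: ρ → (-18,27,3)
river: ρ → (3,27,-18)
river: ρ → (-18,9,12)
river: ρ → (12,15,-15)
closes: descent 1, river 6
min |a| on river = 3

3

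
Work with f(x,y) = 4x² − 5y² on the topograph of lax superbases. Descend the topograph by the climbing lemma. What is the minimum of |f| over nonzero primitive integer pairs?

descent: ρ → (-5,0,4)
descent: ρ → (4,8,-1)  [lands on river]
river: ρ → (-1,8,4)
closes: descent 2, river 2
min |a| on river = 1

1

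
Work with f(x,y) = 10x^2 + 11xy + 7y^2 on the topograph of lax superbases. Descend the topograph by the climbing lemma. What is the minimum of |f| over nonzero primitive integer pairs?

translate: b→-9 (≡11 mod 20), so (10,11,7)→(10,-9,6)
flip: (10,-9,6)→(6,9,10)
translate: b→-3 (≡9 mod 12), so (6,9,10)→(6,-3,7)
reduced (well bottom): (6,-3,7) with a≤c, −a<b≤a
well minimum = a = 6

6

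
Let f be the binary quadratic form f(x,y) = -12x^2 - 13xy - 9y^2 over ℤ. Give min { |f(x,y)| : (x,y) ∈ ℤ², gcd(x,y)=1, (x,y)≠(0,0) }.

translate: b→-11 (≡13 mod 24), so (12,13,9)→(12,-11,8)
flip: (12,-11,8)→(8,11,12)
translate: b→-5 (≡11 mod 16), so (8,11,12)→(8,-5,9)
reduced (well bottom): (8,-5,9) with a≤c, −a<b≤a
well minimum |f| = |-8| = 8 (negative-definite)

8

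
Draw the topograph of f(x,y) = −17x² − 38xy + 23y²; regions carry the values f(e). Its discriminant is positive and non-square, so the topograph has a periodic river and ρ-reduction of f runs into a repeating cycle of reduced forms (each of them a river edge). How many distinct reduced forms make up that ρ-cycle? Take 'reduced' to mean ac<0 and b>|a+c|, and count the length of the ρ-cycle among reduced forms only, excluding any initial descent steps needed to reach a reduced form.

D = 3008, ⌊√D⌋ = 54
descent: ρ → (23,38,-17)  [lands on river]
river: ρ → (-17,30,31)
river: ρ → (31,32,-16)
river: ρ → (-16,32,31)
river: ρ → (31,30,-17)
river: ρ → (-17,38,23)
river: ρ → (23,54,-1)
river: ρ → (-1,54,23)
ρ-cycle length = 8 (tail of 1 descent step not counted)

8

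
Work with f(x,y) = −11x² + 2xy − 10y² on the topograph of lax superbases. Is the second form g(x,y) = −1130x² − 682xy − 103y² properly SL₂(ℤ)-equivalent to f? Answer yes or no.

D₁ = -436, D₂ = -436
f is negative-definite; reduce −f:
−f: flip: (11,-2,10)→(10,2,11)
−f: reduced (well bottom): (10,2,11) with a≤c, −a<b≤a
flip sign back: reduced form of f is (-10,-2,-11)
g is negative-definite; reduce −g:
−g: flip: (1130,682,103)→(103,-682,1130)
−g: translate: b→-64 (≡-682 mod 206), so (103,-682,1130)→(103,-64,11)
−g: flip: (103,-64,11)→(11,64,103)
−g: translate: b→-2 (≡64 mod 22), so (11,64,103)→(11,-2,10)
−g: flip: (11,-2,10)→(10,2,11)
−g: reduced (well bottom): (10,2,11) with a≤c, −a<b≤a
flip sign back: reduced form of g is (-10,-2,-11)
reduced forms (-10, -2, -11) vs (-10, -2, -11) ⇒ equivalent

yes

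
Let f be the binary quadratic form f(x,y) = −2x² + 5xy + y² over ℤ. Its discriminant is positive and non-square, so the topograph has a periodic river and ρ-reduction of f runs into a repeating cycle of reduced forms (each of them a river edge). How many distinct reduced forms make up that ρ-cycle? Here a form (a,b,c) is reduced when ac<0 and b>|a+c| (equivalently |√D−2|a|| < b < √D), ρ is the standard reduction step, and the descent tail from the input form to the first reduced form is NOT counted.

D = 33, ⌊√D⌋ = 5
river: ρ → (1,5,-2)
river: ρ → (-2,3,3)
river: ρ → (3,3,-2)
river: ρ → (-2,5,1)
ρ-cycle length = 4 (tail of 0 descent steps not counted)

4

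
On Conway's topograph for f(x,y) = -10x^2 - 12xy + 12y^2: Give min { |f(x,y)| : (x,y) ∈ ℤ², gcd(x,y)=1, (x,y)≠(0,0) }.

descent: ρ → (12,12,-10)  [lands on river]
river: ρ → (-10,8,14)
river: ρ → (14,20,-4)
river: ρ → (-4,20,14)
river: ρ → (14,8,-10)
river: ρ → (-10,12,12)
closes: descent 1, river 6
min |a| on river = 4

4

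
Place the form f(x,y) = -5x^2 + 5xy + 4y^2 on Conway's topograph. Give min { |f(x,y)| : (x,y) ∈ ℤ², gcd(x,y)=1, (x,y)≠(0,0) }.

river: ρ → (4,3,-6)
river: ρ → (-6,9,1)
river: ρ → (1,9,-6)
river: ρ → (-6,3,4)
river: ρ → (4,5,-5)
river: ρ → (-5,5,4)
closes: descent 0, river 6
min |a| on river = 1

1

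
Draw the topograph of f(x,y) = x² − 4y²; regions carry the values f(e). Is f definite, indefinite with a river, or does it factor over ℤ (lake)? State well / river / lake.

D = b²−4ac = 0² − 4·1·(-4) = 16
D = 4² is a perfect square ⇒ form factors over ℤ ⇒ lakes

lake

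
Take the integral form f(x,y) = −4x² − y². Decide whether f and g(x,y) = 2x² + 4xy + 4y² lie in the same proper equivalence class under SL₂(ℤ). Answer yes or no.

D₁ = -16, D₂ = -16
f is negative-definite; reduce −f:
−f: flip: (4,0,1)→(1,0,4)
−f: reduced (well bottom): (1,0,4) with a≤c, −a<b≤a
flip sign back: reduced form of f is (-1,0,-4)
g: translate: b→0 (≡4 mod 4), so (2,4,4)→(2,0,2)
g: reduced (well bottom): (2,0,2) with a≤c, −a<b≤a
reduced forms (-1, 0, -4) vs (2, 0, 2) ⇒ inequivalent

no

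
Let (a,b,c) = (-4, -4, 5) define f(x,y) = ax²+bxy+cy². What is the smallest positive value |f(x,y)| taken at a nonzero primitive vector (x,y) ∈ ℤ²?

descent: ρ → (5,4,-4)  [lands on river]
river: ρ → (-4,4,5)
river: ρ → (5,6,-3)
river: ρ → (-3,6,5)
closes: descent 1, river 4
min |a| on river = 3

3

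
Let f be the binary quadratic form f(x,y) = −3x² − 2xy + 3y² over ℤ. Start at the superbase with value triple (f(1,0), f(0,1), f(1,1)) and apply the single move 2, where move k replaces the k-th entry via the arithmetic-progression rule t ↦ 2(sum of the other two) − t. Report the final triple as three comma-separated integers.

start (-3,3,-2) = (f(1,0),f(0,1),f(1,1))
replace slot 2: 2·((-3)+(-2)) − 3 = -13 → (-3,-13,-2)

-3,-13,-2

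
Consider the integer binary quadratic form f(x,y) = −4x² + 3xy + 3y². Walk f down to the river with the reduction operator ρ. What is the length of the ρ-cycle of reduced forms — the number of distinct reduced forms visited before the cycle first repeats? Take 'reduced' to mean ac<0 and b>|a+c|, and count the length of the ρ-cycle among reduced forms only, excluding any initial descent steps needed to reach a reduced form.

D = 57, ⌊√D⌋ = 7
river: ρ → (3,3,-4)
river: ρ → (-4,5,2)
river: ρ → (2,7,-1)
river: ρ → (-1,7,2)
river: ρ → (2,5,-4)
river: ρ → (-4,3,3)
ρ-cycle length = 6 (tail of 0 descent steps not counted)

6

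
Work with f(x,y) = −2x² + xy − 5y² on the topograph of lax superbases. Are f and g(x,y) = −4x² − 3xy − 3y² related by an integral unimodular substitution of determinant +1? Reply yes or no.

D₁ = -39, D₂ = -39
f is negative-definite; reduce −f:
−f: reduced (well bottom): (2,-1,5) with a≤c, −a<b≤a
flip sign back: reduced form of f is (-2,1,-5)
g is negative-definite; reduce −g:
−g: flip: (4,3,3)→(3,-3,4)
−g: translate: b→3 (≡-3 mod 6), so (3,-3,4)→(3,3,4)
−g: reduced (well bottom): (3,3,4) with a≤c, −a<b≤a
flip sign back: reduced form of g is (-3,-3,-4)
reduced forms (-2, 1, -5) vs (-3, -3, -4) ⇒ inequivalent

no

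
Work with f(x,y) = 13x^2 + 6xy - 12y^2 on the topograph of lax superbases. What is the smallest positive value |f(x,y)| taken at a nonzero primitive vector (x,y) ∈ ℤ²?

river: ρ → (-12,18,7)
river: ρ → (7,24,-3)
river: ρ → (-3,24,7)
river: ρ → (7,18,-12)
river: ρ → (-12,6,13)
river: ρ → (13,20,-5)
river: ρ → (-5,20,13)
river: ρ → (13,6,-12)
closes: descent 0, river 8
min |a| on river = 3

3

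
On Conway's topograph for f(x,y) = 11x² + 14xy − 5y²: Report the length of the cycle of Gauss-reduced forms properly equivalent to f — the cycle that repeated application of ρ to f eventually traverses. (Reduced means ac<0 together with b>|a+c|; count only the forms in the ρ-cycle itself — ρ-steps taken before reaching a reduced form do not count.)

D = 416, ⌊√D⌋ = 20
river: ρ → (-5,16,8)
river: ρ → (8,16,-5)
river: ρ → (-5,14,11)
river: ρ → (11,8,-8)
river: ρ → (-8,8,11)
river: ρ → (11,14,-5)
ρ-cycle length = 6 (tail of 0 descent steps not counted)

6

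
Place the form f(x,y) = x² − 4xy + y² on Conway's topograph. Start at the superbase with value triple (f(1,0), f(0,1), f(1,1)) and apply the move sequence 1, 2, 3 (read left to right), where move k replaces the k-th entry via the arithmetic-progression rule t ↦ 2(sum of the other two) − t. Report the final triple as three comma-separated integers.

start (1,1,-2) = (f(1,0),f(0,1),f(1,1))
replace slot 1: 2·(1+(-2)) − 1 = -3 → (-3,1,-2)
replace slot 2: 2·((-3)+(-2)) − 1 = -11 → (-3,-11,-2)
replace slot 3: 2·((-3)+(-11)) − (-2) = -26 → (-3,-11,-26)

-3,-11,-26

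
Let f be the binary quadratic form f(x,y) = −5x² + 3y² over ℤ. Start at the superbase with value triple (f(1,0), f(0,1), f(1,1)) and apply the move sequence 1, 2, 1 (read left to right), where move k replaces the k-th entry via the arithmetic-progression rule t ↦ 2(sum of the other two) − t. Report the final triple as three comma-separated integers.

start (-5,3,-2) = (f(1,0),f(0,1),f(1,1))
replace slot 1: 2·(3+(-2)) − (-5) = 7 → (7,3,-2)
replace slot 2: 2·(7+(-2)) − 3 = 7 → (7,7,-2)
replace slot 1: 2·(7+(-2)) − 7 = 3 → (3,7,-2)

3,7,-2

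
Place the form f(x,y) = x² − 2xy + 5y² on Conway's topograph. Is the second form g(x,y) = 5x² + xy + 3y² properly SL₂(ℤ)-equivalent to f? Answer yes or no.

D₁ = -16, D₂ = -59
discriminants differ ⇒ not SL₂(ℤ)-equivalent

no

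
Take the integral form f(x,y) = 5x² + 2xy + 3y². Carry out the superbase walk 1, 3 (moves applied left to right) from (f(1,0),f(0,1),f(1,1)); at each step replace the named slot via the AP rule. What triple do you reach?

start (5,3,10) = (f(1,0),f(0,1),f(1,1))
replace slot 1: 2·(3+10) − 5 = 21 → (21,3,10)
replace slot 3: 2·(21+3) − 10 = 38 → (21,3,38)

21,3,38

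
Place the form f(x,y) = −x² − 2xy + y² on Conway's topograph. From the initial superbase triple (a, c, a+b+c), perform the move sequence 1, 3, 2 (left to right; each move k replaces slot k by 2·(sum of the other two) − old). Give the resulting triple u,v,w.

start (-1,1,-2) = (f(1,0),f(0,1),f(1,1))
replace slot 1: 2·(1+(-2)) − (-1) = -1 → (-1,1,-2)
replace slot 3: 2·((-1)+1) − (-2) = 2 → (-1,1,2)
replace slot 2: 2·((-1)+2) − 1 = 1 → (-1,1,2)

-1,1,2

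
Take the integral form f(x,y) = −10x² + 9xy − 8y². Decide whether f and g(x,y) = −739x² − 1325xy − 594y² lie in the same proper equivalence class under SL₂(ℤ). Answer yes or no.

D₁ = -239, D₂ = -239
f is negative-definite; reduce −f:
−f: flip: (10,-9,8)→(8,9,10)
−f: translate: b→-7 (≡9 mod 16), so (8,9,10)→(8,-7,9)
−f: reduced (well bottom): (8,-7,9) with a≤c, −a<b≤a
flip sign back: reduced form of f is (-8,7,-9)
g is negative-definite; reduce −g:
−g: translate: b→-153 (≡1325 mod 1478), so (739,1325,594)→(739,-153,8)
−g: flip: (739,-153,8)→(8,153,739)
−g: translate: b→-7 (≡153 mod 16), so (8,153,739)→(8,-7,9)
−g: reduced (well bottom): (8,-7,9) with a≤c, −a<b≤a
flip sign back: reduced form of g is (-8,7,-9)
reduced forms (-8, 7, -9) vs (-8, 7, -9) ⇒ equivalent

yes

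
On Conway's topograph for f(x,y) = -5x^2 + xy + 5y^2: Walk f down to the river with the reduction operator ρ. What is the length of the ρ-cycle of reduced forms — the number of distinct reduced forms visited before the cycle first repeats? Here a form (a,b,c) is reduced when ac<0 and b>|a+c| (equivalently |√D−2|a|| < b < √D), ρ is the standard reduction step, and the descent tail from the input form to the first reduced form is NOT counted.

D = 101, ⌊√D⌋ = 10
river: ρ → (5,9,-1)
river: ρ → (-1,9,5)
river: ρ → (5,1,-5)
river: ρ → (-5,9,1)
river: ρ → (1,9,-5)
river: ρ → (-5,1,5)
ρ-cycle length = 6 (tail of 0 descent steps not counted)

6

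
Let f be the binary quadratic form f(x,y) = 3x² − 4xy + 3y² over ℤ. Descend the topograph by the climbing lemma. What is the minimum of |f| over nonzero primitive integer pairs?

translate: b→2 (≡-4 mod 6), so (3,-4,3)→(3,2,2)
flip: (3,2,2)→(2,-2,3)
translate: b→2 (≡-2 mod 4), so (2,-2,3)→(2,2,3)
reduced (well bottom): (2,2,3) with a≤c, −a<b≤a
well minimum = a = 2

2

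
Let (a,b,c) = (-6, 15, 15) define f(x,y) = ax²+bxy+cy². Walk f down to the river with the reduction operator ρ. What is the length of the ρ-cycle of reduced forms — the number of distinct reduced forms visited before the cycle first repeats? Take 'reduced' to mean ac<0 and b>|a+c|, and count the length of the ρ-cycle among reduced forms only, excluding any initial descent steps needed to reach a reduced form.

D = 585, ⌊√D⌋ = 24
river: ρ → (15,15,-6)
river: ρ → (-6,21,6)
river: ρ → (6,15,-15)
river: ρ → (-15,15,6)
river: ρ → (6,21,-6)
river: ρ → (-6,15,15)
ρ-cycle length = 6 (tail of 0 descent steps not counted)

6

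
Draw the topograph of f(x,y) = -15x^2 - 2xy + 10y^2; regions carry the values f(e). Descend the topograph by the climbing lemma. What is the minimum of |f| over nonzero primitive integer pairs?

descent: ρ → (10,22,-3)  [lands on river]
river: ρ → (-3,20,17)
river: ρ → (17,14,-6)
river: ρ → (-6,22,5)
river: ρ → (5,18,-14)
river: ρ → (-14,10,9)
river: ρ → (9,8,-15)
river: ρ → (-15,22,2)
river: ρ → (2,22,-15)
river: ρ → (-15,8,9)
river: ρ → (9,10,-14)
river: ρ → (-14,18,5)
river: ρ → (5,22,-6)
river: ρ → (-6,14,17)
river: ρ → (17,20,-3)
river: ρ → (-3,22,10)
river: ρ → (10,18,-7)
river: ρ → (-7,24,1)
river: ρ → (1,24,-7)
river: ρ → (-7,18,10)
closes: descent 1, river 20
min |a| on river = 1

1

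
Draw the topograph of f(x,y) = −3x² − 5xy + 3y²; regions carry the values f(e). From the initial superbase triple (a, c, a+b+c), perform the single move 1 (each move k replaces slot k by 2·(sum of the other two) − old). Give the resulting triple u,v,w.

start (-3,3,-5) = (f(1,0),f(0,1),f(1,1))
replace slot 1: 2·(3+(-5)) − (-3) = -1 → (-1,3,-5)

-1,3,-5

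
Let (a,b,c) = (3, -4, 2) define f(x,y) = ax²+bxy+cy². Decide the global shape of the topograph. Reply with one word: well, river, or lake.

D = b²−4ac = (-4)² − 4·3·2 = -8
D < 0 ⇒ definite ⇒ every region one sign ⇒ single well

well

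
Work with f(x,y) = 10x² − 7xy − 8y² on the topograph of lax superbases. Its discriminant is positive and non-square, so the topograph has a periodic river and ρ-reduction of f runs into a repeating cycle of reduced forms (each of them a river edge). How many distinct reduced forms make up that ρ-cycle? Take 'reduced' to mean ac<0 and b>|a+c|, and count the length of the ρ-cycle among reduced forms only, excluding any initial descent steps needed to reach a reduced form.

D = 369, ⌊√D⌋ = 19
descent: ρ → (-8,7,10)  [lands on river]
river: ρ → (10,13,-5)
river: ρ → (-5,17,4)
river: ρ → (4,15,-9)
river: ρ → (-9,3,10)
river: ρ → (10,17,-2)
river: ρ → (-2,19,1)
river: ρ → (1,19,-2)
river: ρ → (-2,17,10)
river: ρ → (10,3,-9)
river: ρ → (-9,15,4)
river: ρ → (4,17,-5)
river: ρ → (-5,13,10)
river: ρ → (10,7,-8)
river: ρ → (-8,9,9)
river: ρ → (9,9,-8)
ρ-cycle length = 16 (tail of 1 descent step not counted)

16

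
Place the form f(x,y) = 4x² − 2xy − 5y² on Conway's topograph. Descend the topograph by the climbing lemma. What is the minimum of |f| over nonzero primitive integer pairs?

descent: ρ → (-5,2,4)  [lands on river]
river: ρ → (4,6,-3)
river: ρ → (-3,6,4)
river: ρ → (4,2,-5)
river: ρ → (-5,8,1)
river: ρ → (1,8,-5)
closes: descent 1, river 6
min |a| on river = 1

1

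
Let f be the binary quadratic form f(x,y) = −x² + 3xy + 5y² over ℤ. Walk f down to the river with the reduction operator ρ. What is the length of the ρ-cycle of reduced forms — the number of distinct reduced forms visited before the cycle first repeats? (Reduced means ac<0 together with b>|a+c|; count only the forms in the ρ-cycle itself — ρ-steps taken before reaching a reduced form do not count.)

D = 29, ⌊√D⌋ = 5
descent: ρ → (5,-3,-1)
descent: ρ → (-1,5,1)  [lands on river]
river: ρ → (1,5,-1)
ρ-cycle length = 2 (tail of 2 descent steps not counted)

2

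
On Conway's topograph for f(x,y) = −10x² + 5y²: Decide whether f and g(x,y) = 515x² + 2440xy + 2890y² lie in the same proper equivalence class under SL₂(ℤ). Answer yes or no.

D₁ = 200, D₂ = 200
river cycle of f (length 2): (5, 10, -5), (-5, 10, 5)
river cycle of g (length 2): (5, 10, -5), (-5, 10, 5)
cycles coincide ⇒ equivalent

yes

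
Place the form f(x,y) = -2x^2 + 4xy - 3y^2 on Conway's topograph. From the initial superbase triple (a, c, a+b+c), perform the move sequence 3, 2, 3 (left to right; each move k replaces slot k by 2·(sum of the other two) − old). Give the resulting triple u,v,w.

start (-2,-3,-1) = (f(1,0),f(0,1),f(1,1))
replace slot 3: 2·((-2)+(-3)) − (-1) = -9 → (-2,-3,-9)
replace slot 2: 2·((-2)+(-9)) − (-3) = -19 → (-2,-19,-9)
replace slot 3: 2·((-2)+(-19)) − (-9) = -33 → (-2,-19,-33)

-2,-19,-33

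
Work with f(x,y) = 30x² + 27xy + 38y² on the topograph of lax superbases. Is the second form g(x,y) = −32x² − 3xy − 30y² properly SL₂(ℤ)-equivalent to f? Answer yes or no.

D₁ = -3831, D₂ = -3831
f: reduced (well bottom): (30,27,38) with a≤c, −a<b≤a
g is negative-definite; reduce −g:
−g: flip: (32,3,30)→(30,-3,32)
−g: reduced (well bottom): (30,-3,32) with a≤c, −a<b≤a
flip sign back: reduced form of g is (-30,3,-32)
reduced forms (30, 27, 38) vs (-30, 3, -32) ⇒ inequivalent

no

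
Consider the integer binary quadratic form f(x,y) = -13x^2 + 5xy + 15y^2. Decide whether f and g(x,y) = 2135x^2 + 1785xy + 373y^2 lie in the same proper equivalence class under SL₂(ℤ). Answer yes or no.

D₁ = 805, D₂ = 805
river cycle of f (length 8): (15, 25, -3), (-3, 23, 23), (23, 23, -3), (-3, 25, 15), (15, 5, -13), (-13, 21, 7), (7, 21, -13), (-13, 5, 15)
river cycle of g (length 8): (7, 21, -13), (-13, 5, 15), (15, 25, -3), (-3, 23, 23), (23, 23, -3), (-3, 25, 15), (15, 5, -13), (-13, 21, 7)
cycles coincide ⇒ equivalent

yes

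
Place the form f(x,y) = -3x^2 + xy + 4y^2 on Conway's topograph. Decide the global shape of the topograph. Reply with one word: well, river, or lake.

D = b²−4ac = 1² − 4·(-3)·4 = 49
D = 7² is a perfect square ⇒ form factors over ℤ ⇒ lakes

lake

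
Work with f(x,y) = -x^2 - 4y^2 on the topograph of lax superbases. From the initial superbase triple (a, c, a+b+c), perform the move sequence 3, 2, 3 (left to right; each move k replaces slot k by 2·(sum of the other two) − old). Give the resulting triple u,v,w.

start (-1,-4,-5) = (f(1,0),f(0,1),f(1,1))
replace slot 3: 2·((-1)+(-4)) − (-5) = -5 → (-1,-4,-5)
replace slot 2: 2·((-1)+(-5)) − (-4) = -8 → (-1,-8,-5)
replace slot 3: 2·((-1)+(-8)) − (-5) = -13 → (-1,-8,-13)

-1,-8,-13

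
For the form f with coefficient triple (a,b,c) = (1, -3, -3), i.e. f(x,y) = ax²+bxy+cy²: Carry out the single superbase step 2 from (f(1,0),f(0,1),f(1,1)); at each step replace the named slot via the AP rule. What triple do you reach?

start (1,-3,-5) = (f(1,0),f(0,1),f(1,1))
replace slot 2: 2·(1+(-5)) − (-3) = -5 → (1,-5,-5)

1,-5,-5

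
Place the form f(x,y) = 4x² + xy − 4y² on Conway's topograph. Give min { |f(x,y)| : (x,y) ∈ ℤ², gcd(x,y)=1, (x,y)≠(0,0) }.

river: ρ → (-4,7,1)
river: ρ → (1,7,-4)
river: ρ → (-4,1,4)
river: ρ → (4,7,-1)
river: ρ → (-1,7,4)
river: ρ → (4,1,-4)
closes: descent 0, river 6
min |a| on river = 1

1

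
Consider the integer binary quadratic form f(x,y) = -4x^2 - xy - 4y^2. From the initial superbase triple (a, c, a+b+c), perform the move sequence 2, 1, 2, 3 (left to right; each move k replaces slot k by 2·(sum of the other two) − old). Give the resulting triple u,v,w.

start (-4,-4,-9) = (f(1,0),f(0,1),f(1,1))
replace slot 2: 2·((-4)+(-9)) − (-4) = -22 → (-4,-22,-9)
replace slot 1: 2·((-22)+(-9)) − (-4) = -58 → (-58,-22,-9)
replace slot 2: 2·((-58)+(-9)) − (-22) = -112 → (-58,-112,-9)
replace slot 3: 2·((-58)+(-112)) − (-9) = -331 → (-58,-112,-331)

-58,-112,-331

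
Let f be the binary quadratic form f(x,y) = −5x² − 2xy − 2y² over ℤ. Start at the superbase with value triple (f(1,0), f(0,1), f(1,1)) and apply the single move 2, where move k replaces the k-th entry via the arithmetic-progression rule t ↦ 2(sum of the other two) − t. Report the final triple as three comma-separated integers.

start (-5,-2,-9) = (f(1,0),f(0,1),f(1,1))
replace slot 2: 2·((-5)+(-9)) − (-2) = -26 → (-5,-26,-9)

-5,-26,-9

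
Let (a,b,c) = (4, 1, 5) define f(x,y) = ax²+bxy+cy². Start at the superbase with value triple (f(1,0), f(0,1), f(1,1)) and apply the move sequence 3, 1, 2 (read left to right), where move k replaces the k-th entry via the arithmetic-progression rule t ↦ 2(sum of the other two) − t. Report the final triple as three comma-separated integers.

start (4,5,10) = (f(1,0),f(0,1),f(1,1))
replace slot 3: 2·(4+5) − 10 = 8 → (4,5,8)
replace slot 1: 2·(5+8) − 4 = 22 → (22,5,8)
replace slot 2: 2·(22+8) − 5 = 55 → (22,55,8)

22,55,8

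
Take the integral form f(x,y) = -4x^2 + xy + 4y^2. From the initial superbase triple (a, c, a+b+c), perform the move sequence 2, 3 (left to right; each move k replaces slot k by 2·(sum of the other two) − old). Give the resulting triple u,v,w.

start (-4,4,1) = (f(1,0),f(0,1),f(1,1))
replace slot 2: 2·((-4)+1) − 4 = -10 → (-4,-10,1)
replace slot 3: 2·((-4)+(-10)) − 1 = -29 → (-4,-10,-29)

-4,-10,-29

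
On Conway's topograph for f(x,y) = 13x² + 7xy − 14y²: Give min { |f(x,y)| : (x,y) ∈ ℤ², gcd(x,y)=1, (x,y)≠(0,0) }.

river: ρ → (-14,21,6)
river: ρ → (6,27,-2)
river: ρ → (-2,25,19)
river: ρ → (19,13,-8)
river: ρ → (-8,19,13)
river: ρ → (13,7,-14)
closes: descent 0, river 6
min |a| on river = 2

2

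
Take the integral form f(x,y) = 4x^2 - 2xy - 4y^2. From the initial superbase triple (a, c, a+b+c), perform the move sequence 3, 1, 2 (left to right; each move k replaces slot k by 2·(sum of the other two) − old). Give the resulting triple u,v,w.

start (4,-4,-2) = (f(1,0),f(0,1),f(1,1))
replace slot 3: 2·(4+(-4)) − (-2) = 2 → (4,-4,2)
replace slot 1: 2·((-4)+2) − 4 = -8 → (-8,-4,2)
replace slot 2: 2·((-8)+2) − (-4) = -8 → (-8,-8,2)

-8,-8,2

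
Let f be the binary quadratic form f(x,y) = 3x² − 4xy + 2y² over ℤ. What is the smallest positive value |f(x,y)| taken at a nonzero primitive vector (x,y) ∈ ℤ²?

translate: b→2 (≡-4 mod 6), so (3,-4,2)→(3,2,1)
flip: (3,2,1)→(1,-2,3)
translate: b→0 (≡-2 mod 2), so (1,-2,3)→(1,0,2)
reduced (well bottom): (1,0,2) with a≤c, −a<b≤a
well minimum = a = 1

1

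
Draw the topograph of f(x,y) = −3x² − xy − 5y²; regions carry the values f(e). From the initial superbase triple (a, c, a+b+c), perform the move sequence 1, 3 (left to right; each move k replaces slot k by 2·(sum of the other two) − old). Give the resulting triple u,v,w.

start (-3,-5,-9) = (f(1,0),f(0,1),f(1,1))
replace slot 1: 2·((-5)+(-9)) − (-3) = -25 → (-25,-5,-9)
replace slot 3: 2·((-25)+(-5)) − (-9) = -51 → (-25,-5,-51)

-25,-5,-51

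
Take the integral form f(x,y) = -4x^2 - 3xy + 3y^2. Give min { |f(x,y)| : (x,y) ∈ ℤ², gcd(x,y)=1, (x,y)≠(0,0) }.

descent: ρ → (3,3,-4)  [lands on river]
river: ρ → (-4,5,2)
river: ρ → (2,7,-1)
river: ρ → (-1,7,2)
river: ρ → (2,5,-4)
river: ρ → (-4,3,3)
closes: descent 1, river 6
min |a| on river = 1

1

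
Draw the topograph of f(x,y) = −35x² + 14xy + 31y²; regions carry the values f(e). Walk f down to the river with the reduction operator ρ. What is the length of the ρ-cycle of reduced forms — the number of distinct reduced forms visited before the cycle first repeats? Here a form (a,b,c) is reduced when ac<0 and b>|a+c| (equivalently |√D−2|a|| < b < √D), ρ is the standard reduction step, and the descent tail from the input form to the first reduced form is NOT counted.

D = 4536, ⌊√D⌋ = 67
river: ρ → (31,48,-18)
river: ρ → (-18,60,13)
river: ρ → (13,44,-50)
river: ρ → (-50,56,7)
river: ρ → (7,56,-50)
river: ρ → (-50,44,13)
river: ρ → (13,60,-18)
river: ρ → (-18,48,31)
river: ρ → (31,14,-35)
river: ρ → (-35,56,10)
river: ρ → (10,64,-11)
river: ρ → (-11,46,55)
river: ρ → (55,64,-2)
river: ρ → (-2,64,55)
river: ρ → (55,46,-11)
river: ρ → (-11,64,10)
river: ρ → (10,56,-35)
river: ρ → (-35,14,31)
ρ-cycle length = 18 (tail of 0 descent steps not counted)

18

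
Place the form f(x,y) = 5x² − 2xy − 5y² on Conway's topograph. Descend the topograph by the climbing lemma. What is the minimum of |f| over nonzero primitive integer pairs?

descent: ρ → (-5,2,5)  [lands on river]
river: ρ → (5,8,-2)
river: ρ → (-2,8,5)
river: ρ → (5,2,-5)
river: ρ → (-5,8,2)
river: ρ → (2,8,-5)
closes: descent 1, river 6
min |a| on river = 2

2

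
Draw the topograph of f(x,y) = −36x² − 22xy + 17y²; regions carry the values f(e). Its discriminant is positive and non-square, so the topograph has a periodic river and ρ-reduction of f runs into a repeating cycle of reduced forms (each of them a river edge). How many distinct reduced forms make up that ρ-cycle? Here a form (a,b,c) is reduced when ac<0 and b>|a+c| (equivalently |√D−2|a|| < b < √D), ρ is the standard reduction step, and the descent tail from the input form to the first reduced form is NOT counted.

D = 2932, ⌊√D⌋ = 54
descent: ρ → (17,22,-36)  [lands on river]
river: ρ → (-36,50,3)
river: ρ → (3,52,-19)
river: ρ → (-19,24,31)
river: ρ → (31,38,-12)
river: ρ → (-12,34,37)
river: ρ → (37,40,-9)
river: ρ → (-9,50,12)
river: ρ → (12,46,-17)
river: ρ → (-17,22,36)
river: ρ → (36,50,-3)
river: ρ → (-3,52,19)
river: ρ → (19,24,-31)
river: ρ → (-31,38,12)
river: ρ → (12,34,-37)
river: ρ → (-37,40,9)
river: ρ → (9,50,-12)
river: ρ → (-12,46,17)
ρ-cycle length = 18 (tail of 1 descent step not counted)

18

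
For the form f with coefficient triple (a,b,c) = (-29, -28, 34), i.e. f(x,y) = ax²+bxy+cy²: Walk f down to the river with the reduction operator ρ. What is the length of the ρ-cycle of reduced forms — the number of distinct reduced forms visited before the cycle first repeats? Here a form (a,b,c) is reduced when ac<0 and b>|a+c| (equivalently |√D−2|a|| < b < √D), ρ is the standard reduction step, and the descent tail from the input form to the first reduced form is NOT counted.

D = 4728, ⌊√D⌋ = 68
descent: ρ → (34,28,-29)  [lands on river]
river: ρ → (-29,30,33)
river: ρ → (33,36,-26)
river: ρ → (-26,68,1)
river: ρ → (1,68,-26)
river: ρ → (-26,36,33)
river: ρ → (33,30,-29)
river: ρ → (-29,28,34)
river: ρ → (34,40,-23)
river: ρ → (-23,52,22)
river: ρ → (22,36,-39)
river: ρ → (-39,42,19)
river: ρ → (19,34,-47)
river: ρ → (-47,60,6)
river: ρ → (6,60,-47)
river: ρ → (-47,34,19)
river: ρ → (19,42,-39)
river: ρ → (-39,36,22)
river: ρ → (22,52,-23)
river: ρ → (-23,40,34)
ρ-cycle length = 20 (tail of 1 descent step not counted)

20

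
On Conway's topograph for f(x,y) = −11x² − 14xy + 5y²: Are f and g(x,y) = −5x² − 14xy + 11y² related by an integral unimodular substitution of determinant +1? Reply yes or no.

D₁ = 416, D₂ = 416
river cycle of f (length 6): (5, 14, -11), (-11, 8, 8), (8, 8, -11), (-11, 14, 5), (5, 16, -8), (-8, 16, 5)
river cycle of g (length 6): (11, 14, -5), (-5, 16, 8), (8, 16, -5), (-5, 14, 11), (11, 8, -8), (-8, 8, 11)
cycles differ ⇒ inequivalent

no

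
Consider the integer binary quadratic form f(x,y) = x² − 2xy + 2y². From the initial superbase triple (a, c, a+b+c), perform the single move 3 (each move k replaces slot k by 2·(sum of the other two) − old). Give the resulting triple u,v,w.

start (1,2,1) = (f(1,0),f(0,1),f(1,1))
replace slot 3: 2·(1+2) − 1 = 5 → (1,2,5)

1,2,5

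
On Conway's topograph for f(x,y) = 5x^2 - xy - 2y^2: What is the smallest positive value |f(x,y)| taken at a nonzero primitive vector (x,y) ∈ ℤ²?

descent: ρ → (-2,5,2)  [lands on river]
river: ρ → (2,3,-4)
river: ρ → (-4,5,1)
river: ρ → (1,5,-4)
river: ρ → (-4,3,2)
river: ρ → (2,5,-2)
river: ρ → (-2,3,4)
river: ρ → (4,5,-1)
river: ρ → (-1,5,4)
river: ρ → (4,3,-2)
closes: descent 1, river 10
min |a| on river = 1

1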